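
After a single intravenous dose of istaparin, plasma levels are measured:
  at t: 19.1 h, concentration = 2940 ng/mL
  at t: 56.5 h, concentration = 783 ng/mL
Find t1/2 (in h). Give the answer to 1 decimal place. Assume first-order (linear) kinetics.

k = ln(C₁/C₂) / (t₂ − t₁) = ln(2940/783) / (56.5 − 19.1)
  = 1.323 / 37.40 = 0.03537 h⁻¹
t½ = ln2 / k = 0.693147 / 0.03537 = 19.60 h

19.6 h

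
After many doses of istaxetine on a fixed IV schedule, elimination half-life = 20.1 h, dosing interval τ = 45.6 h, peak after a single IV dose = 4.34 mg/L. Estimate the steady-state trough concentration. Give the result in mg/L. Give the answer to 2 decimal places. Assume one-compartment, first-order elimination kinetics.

k = ln2 / t½ = 0.693147 / 20.1 = 0.03448 h⁻¹
e^(−kτ) = e^(−0.03448 × 45.6) = 0.2076
Accumulation ratio R = 1 / (1 − e^(−kτ)) = 1 / (1 − 0.2076) = 1.262
Steady-state trough = C₀ × R × e^(−kτ) = 4.34 × 1.262 × 0.2076 = 1.137 mg/L

1.14 mg/L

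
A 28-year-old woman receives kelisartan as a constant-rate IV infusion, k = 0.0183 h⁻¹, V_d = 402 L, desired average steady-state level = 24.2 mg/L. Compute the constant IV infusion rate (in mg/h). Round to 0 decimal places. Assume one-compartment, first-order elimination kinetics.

178 mg/h

CL = k × Vd = 0.01830 × 402 = 7.357 L/h
At steady state, infusion rate R₀ = Css × CL = 24.2 × 7.357 = 178.0 mg/h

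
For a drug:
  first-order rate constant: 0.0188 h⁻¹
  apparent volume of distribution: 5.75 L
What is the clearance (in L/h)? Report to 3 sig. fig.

CL = k × Vd = 0.0188 × 5.75 = 0.1081 L/h

0.108 L/h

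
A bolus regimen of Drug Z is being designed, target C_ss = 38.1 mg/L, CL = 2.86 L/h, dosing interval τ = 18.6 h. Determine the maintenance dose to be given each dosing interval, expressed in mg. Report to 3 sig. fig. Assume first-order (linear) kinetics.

2030 mg

At steady state, Dose/τ = Css × CL.
Dose = Css × CL × τ = 38.1 × 2.860 × 18.6 = 2027 mg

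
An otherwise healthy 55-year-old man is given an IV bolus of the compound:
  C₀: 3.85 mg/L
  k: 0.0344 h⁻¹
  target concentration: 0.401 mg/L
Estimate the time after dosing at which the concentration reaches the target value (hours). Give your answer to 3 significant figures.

t = ln(C₀ / C) / k = ln(3.850 / 0.401) / 0.03440
  = ln(9.601) / 0.03440 = 2.262 / 0.03440 = 65.76 h

65.8 h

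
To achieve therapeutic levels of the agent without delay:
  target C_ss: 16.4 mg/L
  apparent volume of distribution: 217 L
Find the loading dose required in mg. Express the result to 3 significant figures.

LD = Css × Vd = 16.4 × 217 = 3559 mg

3560 mg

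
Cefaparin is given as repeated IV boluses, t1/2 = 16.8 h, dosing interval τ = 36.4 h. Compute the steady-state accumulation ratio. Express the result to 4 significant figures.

1.287

k = ln2 / t½ = 0.693147 / 16.8 = 0.04126 h⁻¹
e^(−kτ) = e^(−0.04126 × 36.4) = 0.2227
Accumulation ratio R = 1 / (1 − e^(−kτ)) = 1 / (1 − 0.2227) = 1.287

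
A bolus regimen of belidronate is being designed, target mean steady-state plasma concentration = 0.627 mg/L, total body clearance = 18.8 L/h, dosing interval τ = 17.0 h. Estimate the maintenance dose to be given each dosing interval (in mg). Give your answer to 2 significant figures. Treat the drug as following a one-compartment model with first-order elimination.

200 mg

At steady state, Dose/τ = Css × CL.
Dose = Css × CL × τ = 0.627 × 18.80 × 17.0 = 200.4 mg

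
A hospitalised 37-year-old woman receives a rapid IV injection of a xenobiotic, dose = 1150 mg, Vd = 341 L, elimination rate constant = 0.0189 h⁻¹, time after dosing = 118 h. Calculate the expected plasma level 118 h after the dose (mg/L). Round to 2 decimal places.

0.36 mg/L

C₀ = Dose / Vd = 1150 / 341 = 3.372 mg/L
C = C₀ · e^(−k·t) = 3.372 × e^(−0.01890 × 118)
  = 3.372 × 0.1075 = 0.3625 mg/L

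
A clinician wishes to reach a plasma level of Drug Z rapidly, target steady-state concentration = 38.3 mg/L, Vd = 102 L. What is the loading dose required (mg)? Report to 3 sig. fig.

3910 mg

LD = Css × Vd = 38.3 × 102 = 3907 mg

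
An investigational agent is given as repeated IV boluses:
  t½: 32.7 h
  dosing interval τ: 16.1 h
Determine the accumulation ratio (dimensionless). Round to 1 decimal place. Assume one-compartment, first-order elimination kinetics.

3.5

k = ln2 / t½ = 0.693147 / 32.7 = 0.02120 h⁻¹
e^(−kτ) = e^(−0.02120 × 16.1) = 0.7108
Accumulation ratio R = 1 / (1 − e^(−kτ)) = 1 / (1 − 0.7108) = 3.458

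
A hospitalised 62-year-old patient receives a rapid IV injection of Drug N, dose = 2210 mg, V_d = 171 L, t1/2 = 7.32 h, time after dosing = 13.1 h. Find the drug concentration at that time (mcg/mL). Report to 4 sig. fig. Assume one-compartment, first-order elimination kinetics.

C₀ = Dose / Vd = 2210 / 171 = 12.92 mg/L
k = ln2 / t½ = 0.693147 / 7.32 = 0.09469 h⁻¹
C = C₀ · e^(−k·t) = 12.92 × e^(−0.09469 × 13.1)
  = 12.92 × 0.2893 = 3.738 mg/L
(3.738 mg/L = 3.738 mcg/mL)

3.738 mcg/mL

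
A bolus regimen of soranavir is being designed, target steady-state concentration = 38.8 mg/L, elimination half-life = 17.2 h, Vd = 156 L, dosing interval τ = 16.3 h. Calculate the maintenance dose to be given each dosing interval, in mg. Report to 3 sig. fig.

k = ln2 / t½ = 0.693147 / 17.2 = 0.04030 h⁻¹
CL = k × Vd = 0.04030 × 156 = 6.287 L/h
At steady state, Dose/τ = Css × CL.
Dose = Css × CL × τ = 38.8 × 6.287 × 16.3 = 3976 mg

3980 mg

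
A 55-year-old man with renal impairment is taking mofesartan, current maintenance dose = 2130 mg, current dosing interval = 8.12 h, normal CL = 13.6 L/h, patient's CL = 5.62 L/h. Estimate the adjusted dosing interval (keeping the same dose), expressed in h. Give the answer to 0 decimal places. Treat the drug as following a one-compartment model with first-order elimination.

20 h

To keep the same average steady-state level, dosing rate must scale with clearance.
CL ratio = 5.62 / 13.6 = 0.4132
New interval (same dose) = 8.12 / 0.4132 = 19.65 h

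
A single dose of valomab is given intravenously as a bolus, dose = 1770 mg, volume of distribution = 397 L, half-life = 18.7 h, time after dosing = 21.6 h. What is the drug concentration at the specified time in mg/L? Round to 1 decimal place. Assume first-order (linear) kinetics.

2.0 mg/L

C₀ = Dose / Vd = 1770 / 397 = 4.458 mg/L
k = ln2 / t½ = 0.693147 / 18.7 = 0.03707 h⁻¹
C = C₀ · e^(−k·t) = 4.458 × e^(−0.03707 × 21.6)
  = 4.458 × 0.4490 = 2.002 mg/L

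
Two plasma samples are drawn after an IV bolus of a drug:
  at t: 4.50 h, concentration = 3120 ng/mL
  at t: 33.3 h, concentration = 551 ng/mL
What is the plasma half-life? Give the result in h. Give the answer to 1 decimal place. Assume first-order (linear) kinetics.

11.5 h

k = ln(C₁/C₂) / (t₂ − t₁) = ln(3120/551) / (33.3 − 4.50)
  = 1.734 / 28.80 = 0.06021 h⁻¹
t½ = ln2 / k = 0.693147 / 0.06021 = 11.51 h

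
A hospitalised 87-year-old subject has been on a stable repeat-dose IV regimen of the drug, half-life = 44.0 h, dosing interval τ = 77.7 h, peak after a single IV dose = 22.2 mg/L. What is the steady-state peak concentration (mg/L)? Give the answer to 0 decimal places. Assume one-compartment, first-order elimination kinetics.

k = ln2 / t½ = 0.693147 / 44.0 = 0.01575 h⁻¹
e^(−kτ) = e^(−0.01575 × 77.7) = 0.2941
Accumulation ratio R = 1 / (1 − e^(−kτ)) = 1 / (1 − 0.2941) = 1.417
Steady-state peak = C₀ × R = 22.2 × 1.417 = 31.46 mg/L

31 mg/L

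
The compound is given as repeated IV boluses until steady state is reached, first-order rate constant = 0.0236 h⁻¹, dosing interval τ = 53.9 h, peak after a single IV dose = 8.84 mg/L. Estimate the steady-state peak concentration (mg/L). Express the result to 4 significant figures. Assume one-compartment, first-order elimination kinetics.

12.28 mg/L

e^(−kτ) = e^(−0.02360 × 53.9) = 0.2803
Accumulation ratio R = 1 / (1 − e^(−kτ)) = 1 / (1 − 0.2803) = 1.389
Steady-state peak = C₀ × R = 8.84 × 1.389 = 12.28 mg/L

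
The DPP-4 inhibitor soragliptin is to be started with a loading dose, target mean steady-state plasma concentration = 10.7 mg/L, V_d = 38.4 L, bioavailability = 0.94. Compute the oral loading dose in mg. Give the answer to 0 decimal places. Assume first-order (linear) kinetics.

437 mg

LD = Css × Vd / F = 10.7 × 38.4 / 0.94 = 437.1 mg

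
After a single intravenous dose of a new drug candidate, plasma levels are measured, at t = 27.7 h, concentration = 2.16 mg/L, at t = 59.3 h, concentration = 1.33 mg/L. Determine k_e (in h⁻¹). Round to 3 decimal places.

0.015 h⁻¹

k = ln(C₁/C₂) / (t₂ − t₁) = ln(2.16/1.33) / (59.3 − 27.7)
  = 0.4849 / 31.60 = 0.01534 h⁻¹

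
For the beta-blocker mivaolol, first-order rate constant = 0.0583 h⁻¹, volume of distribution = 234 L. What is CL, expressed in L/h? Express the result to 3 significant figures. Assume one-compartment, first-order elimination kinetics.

CL = k × Vd = 0.0583 × 234 = 13.64 L/h

13.6 L/h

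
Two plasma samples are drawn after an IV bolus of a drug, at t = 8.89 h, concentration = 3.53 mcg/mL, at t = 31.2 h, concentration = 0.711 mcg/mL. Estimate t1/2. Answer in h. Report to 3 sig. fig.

k = ln(C₁/C₂) / (t₂ − t₁) = ln(3.53/0.711) / (31.2 − 8.89)
  = 1.602 / 22.31 = 0.07181 h⁻¹
t½ = ln2 / k = 0.693147 / 0.07181 = 9.653 h

9.65 h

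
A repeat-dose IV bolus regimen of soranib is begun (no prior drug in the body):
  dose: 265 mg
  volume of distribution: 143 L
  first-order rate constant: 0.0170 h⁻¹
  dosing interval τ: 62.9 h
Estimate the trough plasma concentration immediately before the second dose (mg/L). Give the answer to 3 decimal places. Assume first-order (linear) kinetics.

C₀ per dose = Dose / Vd = 265 / 143 = 1.853 mg/L
Fraction remaining after one interval: r = e^(−kτ) = e^(−0.01700 × 62.9) = 0.3432
Before dose 2, 1 dose has been given (aged 1τ).
C_trough = C₀ × r = 1.853 × 0.3432 = 0.6359 mg/L

0.636 mg/L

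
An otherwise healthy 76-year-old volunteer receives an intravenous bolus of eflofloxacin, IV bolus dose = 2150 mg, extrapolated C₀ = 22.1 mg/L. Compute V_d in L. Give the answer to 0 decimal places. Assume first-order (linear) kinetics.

Vd = Dose / C₀ = 2150 / 22.1 = 97.29 L

97 L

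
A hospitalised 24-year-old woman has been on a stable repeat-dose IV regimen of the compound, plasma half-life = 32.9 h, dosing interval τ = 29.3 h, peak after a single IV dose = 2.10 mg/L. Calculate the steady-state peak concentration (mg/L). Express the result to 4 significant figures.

k = ln2 / t½ = 0.693147 / 32.9 = 0.02107 h⁻¹
e^(−kτ) = e^(−0.02107 × 29.3) = 0.5394
Accumulation ratio R = 1 / (1 − e^(−kτ)) = 1 / (1 − 0.5394) = 2.171
Steady-state peak = C₀ × R = 2.10 × 2.171 = 4.559 mg/L

4.559 mg/L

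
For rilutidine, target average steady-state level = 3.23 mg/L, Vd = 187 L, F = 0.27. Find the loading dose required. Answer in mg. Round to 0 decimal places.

LD = Css × Vd / F = 3.23 × 187 / 0.27 = 2237 mg

2237 mg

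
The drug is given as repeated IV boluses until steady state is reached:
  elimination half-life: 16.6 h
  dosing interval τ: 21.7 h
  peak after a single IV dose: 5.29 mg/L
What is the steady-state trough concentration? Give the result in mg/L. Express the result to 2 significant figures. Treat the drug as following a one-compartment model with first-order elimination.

k = ln2 / t½ = 0.693147 / 16.6 = 0.04176 h⁻¹
e^(−kτ) = e^(−0.04176 × 21.7) = 0.4041
Accumulation ratio R = 1 / (1 − e^(−kτ)) = 1 / (1 − 0.4041) = 1.678
Steady-state trough = C₀ × R × e^(−kτ) = 5.29 × 1.678 × 0.4041 = 3.587 mg/L

3.6 mg/L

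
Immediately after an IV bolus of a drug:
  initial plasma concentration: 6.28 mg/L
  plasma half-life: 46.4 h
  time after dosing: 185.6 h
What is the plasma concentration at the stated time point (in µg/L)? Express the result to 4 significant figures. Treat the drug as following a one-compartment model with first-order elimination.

k = ln2 / t½ = 0.693147 / 46.4 = 0.01494 h⁻¹
t / t½ = 185.6 / 46.4 = 4 half-lives
C = C₀ × (1/2)^4 = 6.280 × 0.06250 = 0.3925 mg/L
Convert: 0.3925 mg/L × 1000 = 392.5 µg/L

392.5 µg/L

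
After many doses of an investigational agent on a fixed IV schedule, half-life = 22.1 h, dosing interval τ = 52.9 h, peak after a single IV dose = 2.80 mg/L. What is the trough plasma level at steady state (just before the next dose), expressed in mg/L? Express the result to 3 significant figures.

k = ln2 / t½ = 0.693147 / 22.1 = 0.03136 h⁻¹
e^(−kτ) = e^(−0.03136 × 52.9) = 0.1903
Accumulation ratio R = 1 / (1 − e^(−kτ)) = 1 / (1 − 0.1903) = 1.235
Steady-state trough = C₀ × R × e^(−kτ) = 2.80 × 1.235 × 0.1903 = 0.6581 mg/L

0.658 mg/L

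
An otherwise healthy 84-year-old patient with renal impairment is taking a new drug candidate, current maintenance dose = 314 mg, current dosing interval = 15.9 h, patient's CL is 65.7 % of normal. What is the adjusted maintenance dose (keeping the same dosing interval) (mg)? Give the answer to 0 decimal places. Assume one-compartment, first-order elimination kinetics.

206 mg

To keep the same average steady-state level, dosing rate must scale with clearance.
CL ratio = 65.7 / 100 = 0.6570
New dose (same interval) = 314 × 0.6570 = 206.3 mg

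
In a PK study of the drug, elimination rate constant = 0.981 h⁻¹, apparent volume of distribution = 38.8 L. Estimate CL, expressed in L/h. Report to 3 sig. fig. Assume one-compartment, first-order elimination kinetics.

38.1 L/h

CL = k × Vd = 0.981 × 38.8 = 38.06 L/h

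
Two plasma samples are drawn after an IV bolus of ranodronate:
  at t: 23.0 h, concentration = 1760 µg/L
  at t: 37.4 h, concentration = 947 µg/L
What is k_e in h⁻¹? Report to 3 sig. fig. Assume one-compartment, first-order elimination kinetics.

0.0430 h⁻¹

k = ln(C₁/C₂) / (t₂ − t₁) = ln(1760/947) / (37.4 − 23.0)
  = 0.6198 / 14.40 = 0.04304 h⁻¹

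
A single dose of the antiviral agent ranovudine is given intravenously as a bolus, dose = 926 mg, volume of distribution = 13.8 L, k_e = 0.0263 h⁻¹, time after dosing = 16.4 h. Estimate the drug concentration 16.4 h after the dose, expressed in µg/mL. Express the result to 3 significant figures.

C₀ = Dose / Vd = 926.0 / 13.8 = 67.10 mg/L
C = C₀ · e^(−k·t) = 67.10 × e^(−0.02630 × 16.4)
  = 67.10 × 0.6497 = 43.59 mg/L
(43.59 mg/L = 43.59 µg/mL)

43.6 µg/mL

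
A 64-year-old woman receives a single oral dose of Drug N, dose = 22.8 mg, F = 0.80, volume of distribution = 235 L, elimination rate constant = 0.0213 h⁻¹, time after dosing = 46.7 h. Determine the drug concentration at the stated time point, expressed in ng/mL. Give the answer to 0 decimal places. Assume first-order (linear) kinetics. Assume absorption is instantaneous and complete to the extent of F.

29 ng/mL

Amount reaching circulation = F × Dose = 0.80 × 22.80 = 18.24 mg
C₀ = F·Dose / Vd = 18.24 / 235 = 0.07762 mg/L
C = C₀ · e^(−k·t) = 0.07762 × e^(−0.02130 × 46.7)
  = 0.07762 × 0.3698 = 0.02870 mg/L
Convert: 0.02870 mg/L × 1000 = 28.70 ng/mL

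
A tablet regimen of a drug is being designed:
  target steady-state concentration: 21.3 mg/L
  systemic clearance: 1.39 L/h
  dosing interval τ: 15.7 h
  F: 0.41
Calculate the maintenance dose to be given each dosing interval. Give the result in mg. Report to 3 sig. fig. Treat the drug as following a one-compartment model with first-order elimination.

At steady state, F × (Dose/τ) = Css × CL.
Dose = Css × CL × τ / F = 21.3 × 1.390 × 15.7 / 0.41 = 1134 mg

1130 mg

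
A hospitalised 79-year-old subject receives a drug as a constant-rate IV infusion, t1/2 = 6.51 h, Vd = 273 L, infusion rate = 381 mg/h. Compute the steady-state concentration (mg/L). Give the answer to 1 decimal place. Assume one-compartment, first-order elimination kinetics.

13.1 mg/L

k = ln2 / t½ = 0.693147 / 6.51 = 0.1065 h⁻¹
CL = k × Vd = 0.1065 × 273 = 29.07 L/h
At steady state Css = R₀ / CL = 381 / 29.07 = 13.11 mg/L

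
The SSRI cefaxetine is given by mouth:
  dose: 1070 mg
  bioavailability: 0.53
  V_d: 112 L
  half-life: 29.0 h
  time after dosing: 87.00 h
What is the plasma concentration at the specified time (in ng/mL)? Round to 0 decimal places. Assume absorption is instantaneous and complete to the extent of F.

633 ng/mL

Amount reaching circulation = F × Dose = 0.53 × 1070 = 567.1 mg
C₀ = F·Dose / Vd = 567.1 / 112 = 5.063 mg/L
k = ln2 / t½ = 0.693147 / 29.0 = 0.02390 h⁻¹
t / t½ = 87.00 / 29.0 = 3 half-lives
C = C₀ × (1/2)^3 = 5.063 × 0.1250 = 0.6329 mg/L
Convert: 0.6329 mg/L × 1000 = 632.9 ng/mL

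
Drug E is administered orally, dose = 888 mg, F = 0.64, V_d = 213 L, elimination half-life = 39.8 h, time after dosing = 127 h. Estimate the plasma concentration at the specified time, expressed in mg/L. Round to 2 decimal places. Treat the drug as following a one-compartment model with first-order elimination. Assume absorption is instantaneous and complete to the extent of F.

0.29 mg/L

Amount reaching circulation = F × Dose = 0.64 × 888.0 = 568.3 mg
C₀ = F·Dose / Vd = 568.3 / 213 = 2.668 mg/L
k = ln2 / t½ = 0.693147 / 39.8 = 0.01742 h⁻¹
C = C₀ · e^(−k·t) = 2.668 × e^(−0.01742 × 127)
  = 2.668 × 0.1094 = 0.2919 mg/L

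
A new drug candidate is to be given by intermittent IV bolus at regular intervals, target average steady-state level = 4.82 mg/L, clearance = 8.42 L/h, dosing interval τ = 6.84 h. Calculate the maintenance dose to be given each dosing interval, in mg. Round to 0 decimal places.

At steady state, Dose/τ = Css × CL.
Dose = Css × CL × τ = 4.82 × 8.420 × 6.84 = 277.6 mg

278 mg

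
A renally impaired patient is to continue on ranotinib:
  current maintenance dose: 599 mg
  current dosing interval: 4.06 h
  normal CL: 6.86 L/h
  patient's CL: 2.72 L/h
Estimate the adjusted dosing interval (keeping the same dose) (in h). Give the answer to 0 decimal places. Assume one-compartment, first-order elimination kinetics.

10 h

To keep the same average steady-state level, dosing rate must scale with clearance.
CL ratio = 2.72 / 6.86 = 0.3965
New interval (same dose) = 4.06 / 0.3965 = 10.24 h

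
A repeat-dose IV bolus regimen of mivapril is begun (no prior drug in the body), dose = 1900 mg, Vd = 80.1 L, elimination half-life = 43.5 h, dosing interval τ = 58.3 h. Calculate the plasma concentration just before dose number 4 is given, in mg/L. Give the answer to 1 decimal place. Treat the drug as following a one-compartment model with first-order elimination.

14.5 mg/L

C₀ per dose = Dose / Vd = 1900 / 80.1 = 23.72 mg/L
k = ln2 / t½ = 0.693147 / 43.5 = 0.01593 h⁻¹
Fraction remaining after one interval: r = e^(−kτ) = e^(−0.01593 × 58.3) = 0.3951
Before dose 4, 3 doses have been given (aged 1τ, 2τ, 3τ).
C_trough = C₀ × (r + r² + … + r^3) = C₀ × r(1−r^3)/(1−r)
        = 23.72 × 0.3951 × (1 − 0.06168) / (1 − 0.3951) = 14.54 mg/L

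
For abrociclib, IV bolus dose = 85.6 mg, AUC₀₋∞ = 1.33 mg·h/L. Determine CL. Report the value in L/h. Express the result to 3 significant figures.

64.4 L/h

CL = Dose / AUC = 85.6 / 1.33 = 64.36 L/h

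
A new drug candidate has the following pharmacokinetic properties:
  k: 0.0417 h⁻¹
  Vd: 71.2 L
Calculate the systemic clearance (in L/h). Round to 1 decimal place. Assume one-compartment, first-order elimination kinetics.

CL = k × Vd = 0.0417 × 71.2 = 2.969 L/h

3.0 L/h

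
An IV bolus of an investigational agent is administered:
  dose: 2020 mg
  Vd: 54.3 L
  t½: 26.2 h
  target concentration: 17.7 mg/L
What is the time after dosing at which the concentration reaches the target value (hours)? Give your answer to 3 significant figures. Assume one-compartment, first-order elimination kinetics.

28.1 h

C₀ = Dose / Vd = 2020 / 54.3 = 37.20 mg/L
k = ln2 / t½ = 0.693147 / 26.2 = 0.02646 h⁻¹
t = ln(C₀ / C) / k = ln(37.20 / 17.7) / 0.02646
  = ln(2.102) / 0.02646 = 0.7429 / 0.02646 = 28.08 h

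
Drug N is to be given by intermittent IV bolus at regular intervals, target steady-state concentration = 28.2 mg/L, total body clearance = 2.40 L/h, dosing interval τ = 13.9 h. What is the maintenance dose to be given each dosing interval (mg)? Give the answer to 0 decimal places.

At steady state, Dose/τ = Css × CL.
Dose = Css × CL × τ = 28.2 × 2.400 × 13.9 = 940.8 mg

941 mg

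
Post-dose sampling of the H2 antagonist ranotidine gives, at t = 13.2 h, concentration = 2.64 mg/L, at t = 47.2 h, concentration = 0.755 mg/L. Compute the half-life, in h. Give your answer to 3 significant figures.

18.8 h

k = ln(C₁/C₂) / (t₂ − t₁) = ln(2.64/0.755) / (47.2 − 13.2)
  = 1.252 / 34.00 = 0.03682 h⁻¹
t½ = ln2 / k = 0.693147 / 0.03682 = 18.83 h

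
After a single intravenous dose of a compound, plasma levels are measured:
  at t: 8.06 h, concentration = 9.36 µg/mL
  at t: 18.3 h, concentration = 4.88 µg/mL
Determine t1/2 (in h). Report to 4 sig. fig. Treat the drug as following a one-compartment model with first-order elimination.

10.90 h

k = ln(C₁/C₂) / (t₂ − t₁) = ln(9.36/4.88) / (18.3 − 8.06)
  = 0.6513 / 10.24 = 0.06360 h⁻¹
t½ = ln2 / k = 0.693147 / 0.06360 = 10.90 h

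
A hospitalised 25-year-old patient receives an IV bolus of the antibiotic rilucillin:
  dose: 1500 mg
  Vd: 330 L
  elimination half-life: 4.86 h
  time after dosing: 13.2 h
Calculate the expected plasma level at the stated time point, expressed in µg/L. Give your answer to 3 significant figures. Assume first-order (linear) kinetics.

692 µg/L

C₀ = Dose / Vd = 1500 / 330 = 4.545 mg/L
k = ln2 / t½ = 0.693147 / 4.86 = 0.1426 h⁻¹
C = C₀ · e^(−k·t) = 4.545 × e^(−0.1426 × 13.2)
  = 4.545 × 0.1522 = 0.6917 mg/L
Convert: 0.6917 mg/L × 1000 = 691.7 µg/L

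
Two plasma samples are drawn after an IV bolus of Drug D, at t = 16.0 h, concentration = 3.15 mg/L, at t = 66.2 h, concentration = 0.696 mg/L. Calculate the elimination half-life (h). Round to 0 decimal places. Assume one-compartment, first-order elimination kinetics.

23 h

k = ln(C₁/C₂) / (t₂ − t₁) = ln(3.15/0.696) / (66.2 − 16.0)
  = 1.510 / 50.20 = 0.03008 h⁻¹
t½ = ln2 / k = 0.693147 / 0.03008 = 23.04 h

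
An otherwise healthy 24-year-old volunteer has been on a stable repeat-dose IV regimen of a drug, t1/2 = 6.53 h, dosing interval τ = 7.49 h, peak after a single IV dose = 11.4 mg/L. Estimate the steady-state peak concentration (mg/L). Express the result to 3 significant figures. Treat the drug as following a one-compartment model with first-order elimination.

k = ln2 / t½ = 0.693147 / 6.53 = 0.1061 h⁻¹
e^(−kτ) = e^(−0.1061 × 7.49) = 0.4517
Accumulation ratio R = 1 / (1 − e^(−kτ)) = 1 / (1 − 0.4517) = 1.824
Steady-state peak = C₀ × R = 11.4 × 1.824 = 20.79 mg/L

20.8 mg/L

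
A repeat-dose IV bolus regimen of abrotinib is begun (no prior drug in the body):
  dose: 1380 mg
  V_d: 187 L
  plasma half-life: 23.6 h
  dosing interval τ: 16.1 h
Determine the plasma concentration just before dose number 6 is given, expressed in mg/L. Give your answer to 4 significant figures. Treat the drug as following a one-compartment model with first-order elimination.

C₀ per dose = Dose / Vd = 1380 / 187 = 7.380 mg/L
k = ln2 / t½ = 0.693147 / 23.6 = 0.02937 h⁻¹
Fraction remaining after one interval: r = e^(−kτ) = e^(−0.02937 × 16.1) = 0.6232
Before dose 6, 5 doses have been given (aged 1τ, 2τ, 3τ, 4τ, 5τ).
C_trough = C₀ × (r + r² + … + r^5) = C₀ × r(1−r^5)/(1−r)
        = 7.380 × 0.6232 × (1 − 0.09400) / (1 − 0.6232) = 11.06 mg/L

11.06 mg/L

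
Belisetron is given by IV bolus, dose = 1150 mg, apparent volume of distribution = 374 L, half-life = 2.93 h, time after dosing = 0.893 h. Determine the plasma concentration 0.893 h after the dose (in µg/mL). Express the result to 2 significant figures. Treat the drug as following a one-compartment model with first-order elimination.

2.5 µg/mL

C₀ = Dose / Vd = 1150 / 374 = 3.075 mg/L
k = ln2 / t½ = 0.693147 / 2.93 = 0.2366 h⁻¹
C = C₀ · e^(−k·t) = 3.075 × e^(−0.2366 × 0.893)
  = 3.075 × 0.8095 = 2.489 mg/L
(2.489 mg/L = 2.489 µg/mL)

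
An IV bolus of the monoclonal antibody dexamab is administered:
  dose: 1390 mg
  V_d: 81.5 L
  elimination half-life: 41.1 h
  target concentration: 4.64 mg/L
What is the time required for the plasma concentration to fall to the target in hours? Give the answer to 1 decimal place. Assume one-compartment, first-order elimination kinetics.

C₀ = Dose / Vd = 1390 / 81.5 = 17.06 mg/L
k = ln2 / t½ = 0.693147 / 41.1 = 0.01686 h⁻¹
t = ln(C₀ / C) / k = ln(17.06 / 4.64) / 0.01686
  = ln(3.677) / 0.01686 = 1.302 / 0.01686 = 77.22 h

77.2 h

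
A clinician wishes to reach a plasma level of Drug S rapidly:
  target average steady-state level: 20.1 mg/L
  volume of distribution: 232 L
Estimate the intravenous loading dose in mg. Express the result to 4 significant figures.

LD = Css × Vd = 20.1 × 232 = 4663 mg

4663 mg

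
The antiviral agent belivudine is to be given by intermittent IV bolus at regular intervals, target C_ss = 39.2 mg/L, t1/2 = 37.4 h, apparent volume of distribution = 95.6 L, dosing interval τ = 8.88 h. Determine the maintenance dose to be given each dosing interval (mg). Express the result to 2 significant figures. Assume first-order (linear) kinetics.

k = ln2 / t½ = 0.693147 / 37.4 = 0.01853 h⁻¹
CL = k × Vd = 0.01853 × 95.6 = 1.771 L/h
At steady state, Dose/τ = Css × CL.
Dose = Css × CL × τ = 39.2 × 1.771 × 8.88 = 616.5 mg

620 mg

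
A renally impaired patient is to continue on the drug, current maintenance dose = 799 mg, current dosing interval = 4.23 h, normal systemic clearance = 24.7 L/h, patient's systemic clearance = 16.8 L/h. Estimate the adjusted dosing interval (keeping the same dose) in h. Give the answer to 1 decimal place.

6.2 h

To keep the same average steady-state level, dosing rate must scale with clearance.
CL ratio = 16.8 / 24.7 = 0.6802
New interval (same dose) = 4.23 / 0.6802 = 6.219 h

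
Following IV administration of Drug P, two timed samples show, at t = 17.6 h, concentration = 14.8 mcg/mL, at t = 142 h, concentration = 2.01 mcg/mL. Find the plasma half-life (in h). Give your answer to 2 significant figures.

k = ln(C₁/C₂) / (t₂ − t₁) = ln(14.8/2.01) / (142 − 17.6)
  = 1.996 / 124.4 = 0.01605 h⁻¹
t½ = ln2 / k = 0.693147 / 0.01605 = 43.19 h

43 h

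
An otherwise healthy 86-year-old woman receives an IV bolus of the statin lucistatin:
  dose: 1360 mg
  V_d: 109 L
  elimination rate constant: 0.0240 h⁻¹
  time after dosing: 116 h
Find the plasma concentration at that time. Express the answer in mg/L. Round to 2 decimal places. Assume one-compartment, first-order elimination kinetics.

C₀ = Dose / Vd = 1360 / 109 = 12.48 mg/L
C = C₀ · e^(−k·t) = 12.48 × e^(−0.02400 × 116)
  = 12.48 × 0.06179 = 0.7711 mg/L

0.77 mg/L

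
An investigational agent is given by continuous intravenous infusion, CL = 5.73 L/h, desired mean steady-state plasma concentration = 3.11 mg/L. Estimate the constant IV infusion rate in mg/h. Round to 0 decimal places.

At steady state, infusion rate R₀ = Css × CL = 3.11 × 5.730 = 17.82 mg/h

18 mg/h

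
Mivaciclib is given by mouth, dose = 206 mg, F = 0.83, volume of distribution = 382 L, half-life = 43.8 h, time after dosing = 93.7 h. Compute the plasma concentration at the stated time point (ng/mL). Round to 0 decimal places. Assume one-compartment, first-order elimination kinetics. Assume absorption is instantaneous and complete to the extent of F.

102 ng/mL

Amount reaching circulation = F × Dose = 0.83 × 206.0 = 171.0 mg
C₀ = F·Dose / Vd = 171.0 / 382 = 0.4476 mg/L
k = ln2 / t½ = 0.693147 / 43.8 = 0.01583 h⁻¹
C = C₀ · e^(−k·t) = 0.4476 × e^(−0.01583 × 93.7)
  = 0.4476 × 0.2269 = 0.1016 mg/L
Convert: 0.1016 mg/L × 1000 = 101.6 ng/mL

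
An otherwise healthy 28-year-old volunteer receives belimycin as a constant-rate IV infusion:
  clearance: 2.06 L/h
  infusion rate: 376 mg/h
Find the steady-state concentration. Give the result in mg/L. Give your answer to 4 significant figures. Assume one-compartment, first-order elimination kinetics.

At steady state Css = R₀ / CL = 376 / 2.060 = 182.5 mg/L

182.5 mg/L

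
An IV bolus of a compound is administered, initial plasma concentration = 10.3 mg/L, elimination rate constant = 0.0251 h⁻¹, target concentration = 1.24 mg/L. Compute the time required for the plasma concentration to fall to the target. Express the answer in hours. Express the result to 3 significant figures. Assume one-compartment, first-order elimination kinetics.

84.3 h

t = ln(C₀ / C) / k = ln(10.30 / 1.24) / 0.02510
  = ln(8.306) / 0.02510 = 2.117 / 0.02510 = 84.34 h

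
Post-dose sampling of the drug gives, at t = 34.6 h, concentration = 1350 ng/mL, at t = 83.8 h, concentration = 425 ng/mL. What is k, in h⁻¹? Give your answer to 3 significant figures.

k = ln(C₁/C₂) / (t₂ − t₁) = ln(1350/425) / (83.8 − 34.6)
  = 1.156 / 49.20 = 0.02350 h⁻¹

0.0235 h⁻¹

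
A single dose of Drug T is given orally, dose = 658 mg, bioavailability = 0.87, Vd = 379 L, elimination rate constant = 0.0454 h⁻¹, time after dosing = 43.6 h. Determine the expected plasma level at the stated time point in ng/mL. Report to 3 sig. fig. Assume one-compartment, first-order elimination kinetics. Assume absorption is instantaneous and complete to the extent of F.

Amount reaching circulation = F × Dose = 0.87 × 658.0 = 572.5 mg
C₀ = F·Dose / Vd = 572.5 / 379 = 1.511 mg/L
C = C₀ · e^(−k·t) = 1.511 × e^(−0.04540 × 43.6)
  = 1.511 × 0.1381 = 0.2087 mg/L
Convert: 0.2087 mg/L × 1000 = 208.7 ng/mL

209 ng/mL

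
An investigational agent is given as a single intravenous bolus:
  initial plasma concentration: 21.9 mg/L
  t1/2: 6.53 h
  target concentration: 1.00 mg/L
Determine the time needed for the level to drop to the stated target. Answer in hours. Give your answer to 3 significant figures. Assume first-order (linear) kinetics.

29.1 h

k = ln2 / t½ = 0.693147 / 6.53 = 0.1061 h⁻¹
t = ln(C₀ / C) / k = ln(21.90 / 1.00) / 0.1061
  = ln(21.90) / 0.1061 = 3.086 / 0.1061 = 29.09 h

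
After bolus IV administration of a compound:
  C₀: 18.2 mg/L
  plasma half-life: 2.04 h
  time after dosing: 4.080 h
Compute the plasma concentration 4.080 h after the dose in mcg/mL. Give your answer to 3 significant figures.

4.55 mcg/mL

k = ln2 / t½ = 0.693147 / 2.04 = 0.3398 h⁻¹
t / t½ = 4.080 / 2.04 = 2 half-lives
C = C₀ × (1/2)^2 = 18.20 × 0.2500 = 4.550 mg/L
(4.550 mg/L = 4.550 mcg/mL)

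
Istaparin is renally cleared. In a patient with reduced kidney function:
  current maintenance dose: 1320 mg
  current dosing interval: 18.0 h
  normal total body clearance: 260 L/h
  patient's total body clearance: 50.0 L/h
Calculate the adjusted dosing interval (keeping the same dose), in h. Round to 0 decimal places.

To keep the same average steady-state level, dosing rate must scale with clearance.
CL ratio = 50.0 / 260 = 0.1923
New interval (same dose) = 18.0 / 0.1923 = 93.60 h

94 h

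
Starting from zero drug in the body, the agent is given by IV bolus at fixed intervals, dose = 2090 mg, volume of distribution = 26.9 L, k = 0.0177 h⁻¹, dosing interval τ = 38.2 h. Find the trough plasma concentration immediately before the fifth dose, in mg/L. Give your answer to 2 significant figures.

C₀ per dose = Dose / Vd = 2090 / 26.9 = 77.70 mg/L
Fraction remaining after one interval: r = e^(−kτ) = e^(−0.01770 × 38.2) = 0.5086
Before dose 5, 4 doses have been given (aged 1τ, 2τ, 3τ, 4τ).
C_trough = C₀ × (r + r² + … + r^4) = C₀ × r(1−r^4)/(1−r)
        = 77.70 × 0.5086 × (1 − 0.06691) / (1 − 0.5086) = 75.04 mg/L

75 mg/L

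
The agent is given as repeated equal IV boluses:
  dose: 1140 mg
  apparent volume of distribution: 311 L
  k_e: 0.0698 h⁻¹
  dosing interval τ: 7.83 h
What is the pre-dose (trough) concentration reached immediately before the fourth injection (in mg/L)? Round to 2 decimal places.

4.06 mg/L

C₀ per dose = Dose / Vd = 1140 / 311 = 3.666 mg/L
Fraction remaining after one interval: r = e^(−kτ) = e^(−0.06980 × 7.83) = 0.5790
Before dose 4, 3 doses have been given (aged 1τ, 2τ, 3τ).
C_trough = C₀ × (r + r² + … + r^3) = C₀ × r(1−r^3)/(1−r)
        = 3.666 × 0.5790 × (1 − 0.1941) / (1 − 0.5790) = 4.063 mg/L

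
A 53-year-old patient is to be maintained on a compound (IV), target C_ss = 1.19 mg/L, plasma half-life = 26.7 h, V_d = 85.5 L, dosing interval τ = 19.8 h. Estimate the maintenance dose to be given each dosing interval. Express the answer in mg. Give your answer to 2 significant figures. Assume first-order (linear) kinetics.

52 mg

k = ln2 / t½ = 0.693147 / 26.7 = 0.02596 h⁻¹
CL = k × Vd = 0.02596 × 85.5 = 2.220 L/h
At steady state, Dose/τ = Css × CL.
Dose = Css × CL × τ = 1.19 × 2.220 × 19.8 = 52.31 mg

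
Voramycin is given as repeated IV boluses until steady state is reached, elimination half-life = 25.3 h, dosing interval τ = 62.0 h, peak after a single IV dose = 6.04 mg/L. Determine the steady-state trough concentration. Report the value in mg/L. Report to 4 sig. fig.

1.352 mg/L

k = ln2 / t½ = 0.693147 / 25.3 = 0.02740 h⁻¹
e^(−kτ) = e^(−0.02740 × 62.0) = 0.1829
Accumulation ratio R = 1 / (1 − e^(−kτ)) = 1 / (1 − 0.1829) = 1.224
Steady-state trough = C₀ × R × e^(−kτ) = 6.04 × 1.224 × 0.1829 = 1.352 mg/L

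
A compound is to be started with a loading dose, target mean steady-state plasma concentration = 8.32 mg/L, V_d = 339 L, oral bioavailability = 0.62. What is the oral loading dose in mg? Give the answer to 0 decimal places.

LD = Css × Vd / F = 8.32 × 339 / 0.62 = 4549 mg

4549 mg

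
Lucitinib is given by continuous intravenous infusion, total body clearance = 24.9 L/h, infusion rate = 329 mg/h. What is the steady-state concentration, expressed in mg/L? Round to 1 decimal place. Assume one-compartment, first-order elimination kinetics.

At steady state Css = R₀ / CL = 329 / 24.90 = 13.21 mg/L

13.2 mg/L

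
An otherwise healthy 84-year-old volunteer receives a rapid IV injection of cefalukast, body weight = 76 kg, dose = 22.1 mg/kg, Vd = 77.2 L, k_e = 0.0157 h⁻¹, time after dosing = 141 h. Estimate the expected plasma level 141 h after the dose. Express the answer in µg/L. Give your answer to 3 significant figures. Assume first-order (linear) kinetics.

2380 µg/L

Total dose = 22.1 × 76 = 1680 mg
C₀ = Dose / Vd = 1680 / 77.2 = 21.76 mg/L
C = C₀ · e^(−k·t) = 21.76 × e^(−0.01570 × 141)
  = 21.76 × 0.1093 = 2.378 mg/L
Convert: 2.378 mg/L × 1000 = 2378 µg/L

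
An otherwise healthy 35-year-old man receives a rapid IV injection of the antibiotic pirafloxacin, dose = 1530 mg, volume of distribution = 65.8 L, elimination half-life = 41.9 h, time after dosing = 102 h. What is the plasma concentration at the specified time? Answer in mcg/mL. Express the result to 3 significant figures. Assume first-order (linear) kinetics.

4.30 mcg/mL

C₀ = Dose / Vd = 1530 / 65.8 = 23.25 mg/L
k = ln2 / t½ = 0.693147 / 41.9 = 0.01654 h⁻¹
C = C₀ · e^(−k·t) = 23.25 × e^(−0.01654 × 102)
  = 23.25 × 0.1851 = 4.304 mg/L
(4.304 mg/L = 4.304 mcg/mL)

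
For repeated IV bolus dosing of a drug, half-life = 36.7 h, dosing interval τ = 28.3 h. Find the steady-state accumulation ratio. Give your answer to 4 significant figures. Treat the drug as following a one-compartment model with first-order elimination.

2.415

k = ln2 / t½ = 0.693147 / 36.7 = 0.01889 h⁻¹
e^(−kτ) = e^(−0.01889 × 28.3) = 0.5859
Accumulation ratio R = 1 / (1 − e^(−kτ)) = 1 / (1 − 0.5859) = 2.415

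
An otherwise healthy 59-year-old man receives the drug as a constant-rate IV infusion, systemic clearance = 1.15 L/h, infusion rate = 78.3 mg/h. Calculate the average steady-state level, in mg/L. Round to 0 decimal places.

68 mg/L

At steady state Css = R₀ / CL = 78.3 / 1.150 = 68.09 mg/L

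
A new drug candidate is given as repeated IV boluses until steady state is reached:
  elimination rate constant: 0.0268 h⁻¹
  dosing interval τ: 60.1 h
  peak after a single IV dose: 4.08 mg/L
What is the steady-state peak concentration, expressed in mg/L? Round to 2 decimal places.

e^(−kτ) = e^(−0.02680 × 60.1) = 0.1998
Accumulation ratio R = 1 / (1 − e^(−kτ)) = 1 / (1 − 0.1998) = 1.250
Steady-state peak = C₀ × R = 4.08 × 1.250 = 5.100 mg/L

5.10 mg/L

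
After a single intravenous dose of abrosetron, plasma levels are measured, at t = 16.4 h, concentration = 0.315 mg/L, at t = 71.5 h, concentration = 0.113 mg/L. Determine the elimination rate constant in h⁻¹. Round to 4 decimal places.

k = ln(C₁/C₂) / (t₂ − t₁) = ln(0.315/0.113) / (71.5 − 16.4)
  = 1.025 / 55.10 = 0.01860 h⁻¹

0.0186 h⁻¹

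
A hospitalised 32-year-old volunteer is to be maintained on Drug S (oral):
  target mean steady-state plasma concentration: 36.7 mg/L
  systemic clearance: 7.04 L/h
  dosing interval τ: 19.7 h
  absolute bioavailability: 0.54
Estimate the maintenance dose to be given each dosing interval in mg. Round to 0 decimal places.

At steady state, F × (Dose/τ) = Css × CL.
Dose = Css × CL × τ / F = 36.7 × 7.040 × 19.7 / 0.54 = 9426 mg

9426 mg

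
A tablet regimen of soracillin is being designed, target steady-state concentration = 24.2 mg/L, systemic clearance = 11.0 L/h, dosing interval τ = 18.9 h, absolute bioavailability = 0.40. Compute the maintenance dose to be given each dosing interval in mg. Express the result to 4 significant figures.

At steady state, F × (Dose/τ) = Css × CL.
Dose = Css × CL × τ / F = 24.2 × 11.00 × 18.9 / 0.40 = 12580 mg

12580 mg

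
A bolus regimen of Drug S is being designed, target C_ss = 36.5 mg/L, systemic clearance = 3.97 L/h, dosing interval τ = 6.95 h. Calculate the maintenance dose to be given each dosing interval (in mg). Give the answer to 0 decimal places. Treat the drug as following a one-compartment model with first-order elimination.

1007 mg

At steady state, Dose/τ = Css × CL.
Dose = Css × CL × τ = 36.5 × 3.970 × 6.95 = 1007 mg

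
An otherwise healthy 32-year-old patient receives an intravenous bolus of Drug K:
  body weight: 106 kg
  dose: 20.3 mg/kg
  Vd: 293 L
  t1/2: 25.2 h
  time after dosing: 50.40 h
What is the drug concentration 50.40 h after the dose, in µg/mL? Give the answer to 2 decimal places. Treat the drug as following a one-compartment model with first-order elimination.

1.84 µg/mL

Total dose = 20.3 × 106 = 2152 mg
C₀ = Dose / Vd = 2152 / 293 = 7.345 mg/L
k = ln2 / t½ = 0.693147 / 25.2 = 0.02751 h⁻¹
t / t½ = 50.40 / 25.2 = 2 half-lives
C = C₀ × (1/2)^2 = 7.345 × 0.2500 = 1.836 mg/L
(1.836 mg/L = 1.836 µg/mL)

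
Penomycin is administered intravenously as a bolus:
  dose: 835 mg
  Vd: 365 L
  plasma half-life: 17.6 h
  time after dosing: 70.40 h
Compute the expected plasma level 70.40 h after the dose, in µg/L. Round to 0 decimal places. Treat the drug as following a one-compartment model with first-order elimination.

143 µg/L

C₀ = Dose / Vd = 835.0 / 365 = 2.288 mg/L
k = ln2 / t½ = 0.693147 / 17.6 = 0.03938 h⁻¹
t / t½ = 70.40 / 17.6 = 4 half-lives
C = C₀ × (1/2)^4 = 2.288 × 0.06250 = 0.1430 mg/L
Convert: 0.1430 mg/L × 1000 = 143.0 µg/L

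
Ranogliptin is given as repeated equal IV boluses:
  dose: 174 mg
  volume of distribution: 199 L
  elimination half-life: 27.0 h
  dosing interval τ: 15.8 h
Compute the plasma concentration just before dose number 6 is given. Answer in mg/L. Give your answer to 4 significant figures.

C₀ per dose = Dose / Vd = 174 / 199 = 0.8744 mg/L
k = ln2 / t½ = 0.693147 / 27.0 = 0.02567 h⁻¹
Fraction remaining after one interval: r = e^(−kτ) = e^(−0.02567 × 15.8) = 0.6666
Before dose 6, 5 doses have been given (aged 1τ, 2τ, 3τ, 4τ, 5τ).
C_trough = C₀ × (r + r² + … + r^5) = C₀ × r(1−r^5)/(1−r)
        = 0.8744 × 0.6666 × (1 − 0.1316) / (1 − 0.6666) = 1.518 mg/L

1.518 mg/L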